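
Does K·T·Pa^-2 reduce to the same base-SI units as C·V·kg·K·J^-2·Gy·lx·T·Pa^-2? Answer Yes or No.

No

Left side:
  T = kg·s⁻²·A⁻¹.
  Pa = kg·m⁻¹·s⁻².
  So Pa⁻² = kg⁻²·m²·s⁴.
  Combining: K·T·Pa⁻² = K · (kg·s⁻²·A⁻¹) · (kg⁻²·m²·s⁴) = kg⁻¹·m²·s²·A⁻¹·K.
Right side:
  C = s·A.
  V = kg·m²·s⁻³·A⁻¹.
  J = kg·m²·s⁻².
  So J⁻² = kg⁻²·m⁻⁴·s⁴.
  Gy = m²·s⁻².
  lx = m⁻²·cd.
  T = kg·s⁻²·A⁻¹.
  Pa = kg·m⁻¹·s⁻².
  So Pa⁻² = kg⁻²·m²·s⁴.
  Combining: C·V·kg·K·J⁻²·Gy·lx·T·Pa⁻² = (s·A) · (kg·m²·s⁻³·A⁻¹) · kg · K · (kg⁻²·m⁻⁴·s⁴) · (m²·s⁻²) · (m⁻²·cd) · (kg·s⁻²·A⁻¹) · (kg⁻²·m²·s⁴) = kg⁻¹·s²·A⁻¹·K·cd.
Left is kg⁻¹·m²·s²·A⁻¹·K; right is kg⁻¹·s²·A⁻¹·K·cd — different.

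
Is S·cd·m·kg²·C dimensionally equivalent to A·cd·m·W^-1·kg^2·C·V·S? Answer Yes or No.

Left side:
  S = 1/Ω (conductance is reciprocal resistance),
      = kg⁻¹·m⁻²·s³·A².
  C = A·s = s·A (charge = current × time).
  Combining: S·cd·m·kg²·C = (kg⁻¹·m⁻²·s³·A²) · cd · m · kg² · (s·A) = kg·m⁻¹·s⁴·A³·cd.
Right side:
  W = kg·m²·s⁻³.
  So W⁻¹ = kg⁻¹·m⁻²·s³.
  C = s·A.
  V = kg·m²·s⁻³·A⁻¹.
  S = kg⁻¹·m⁻²·s³·A².
  Combining: A·cd·m·W⁻¹·kg²·C·V·S = A · cd · m · (kg⁻¹·m⁻²·s³) · kg² · (s·A) · (kg·m²·s⁻³·A⁻¹) · (kg⁻¹·m⁻²·s³·A²) = kg·m⁻¹·s⁴·A³·cd.
Both reduce to kg·m⁻¹·s⁴·A³·cd.

Yes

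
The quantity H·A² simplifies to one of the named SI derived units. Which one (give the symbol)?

H = kg·m²·s⁻²·A⁻².
Combining: H·A² = (kg·m²·s⁻²·A⁻²) · A² = kg·m²·s⁻².
kg·m²·s⁻² is the base-SI form of the joule.

J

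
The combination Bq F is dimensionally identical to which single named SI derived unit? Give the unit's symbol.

S

Bq = 1/s = s⁻¹ (activity is decays per second).
F = C/V (capacitance = charge per voltage),
    = A·s/(kg·m²·s⁻³·A⁻¹) (substituting C and V),
    = kg⁻¹·m⁻²·s⁴·A².
Combining: Bq·F = s⁻¹ · (kg⁻¹·m⁻²·s⁴·A²) = kg⁻¹·m⁻²·s³·A².
kg⁻¹·m⁻²·s³·A² is the base-SI form of the siemens.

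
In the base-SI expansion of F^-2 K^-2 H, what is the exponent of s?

F = kg⁻¹·m⁻²·s⁴·A².
So F⁻² = kg²·m⁴·s⁻⁸·A⁻⁴.
H = kg·m²·s⁻²·A⁻².
Combining: F⁻²·K⁻²·H = (kg²·m⁴·s⁻⁸·A⁻⁴) · K⁻² · (kg·m²·s⁻²·A⁻²) = kg³·m⁶·s⁻¹⁰·A⁻⁶·K⁻².
The exponent of s is -10.

-10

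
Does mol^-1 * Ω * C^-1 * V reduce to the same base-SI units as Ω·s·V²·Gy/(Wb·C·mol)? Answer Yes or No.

Left side:
  Ω = kg·m²·s⁻³·A⁻².
  C = s·A.
  So C⁻¹ = s⁻¹·A⁻¹.
  V = kg·m²·s⁻³·A⁻¹.
  Combining: mol⁻¹·Ω·C⁻¹·V = mol⁻¹ · (kg·m²·s⁻³·A⁻²) · (s⁻¹·A⁻¹) · (kg·m²·s⁻³·A⁻¹) = kg²·m⁴·s⁻⁷·A⁻⁴·mol⁻¹.
Right side:
  Ω = V/A (resistance = voltage per current),
      = kg·m²·s⁻³·A⁻².
  Wb = V·s (flux: a volt is a weber per second),
      = kg·m²·s⁻²·A⁻¹.
  So Wb⁻¹ = kg⁻¹·m⁻²·s²·A.
  V = W/A (potential = power per current),
      = kg·m²·s⁻³·A⁻¹.
  So V² = kg²·m⁴·s⁻⁶·A⁻².
  C = A·s = s·A (charge = current × time).
  So C⁻¹ = s⁻¹·A⁻¹.
  Gy = J/kg (absorbed dose = energy per mass),
      = m²·s⁻².
  Combining: Ω·s·Wb⁻¹·V²·C⁻¹·mol⁻¹·Gy = (kg·m²·s⁻³·A⁻²) · s · (kg⁻¹·m⁻²·s²·A) · (kg²·m⁴·s⁻⁶·A⁻²) · (s⁻¹·A⁻¹) · mol⁻¹ · (m²·s⁻²) = kg²·m⁶·s⁻⁹·A⁻⁴·mol⁻¹.
Left is kg²·m⁴·s⁻⁷·A⁻⁴·mol⁻¹; right is kg²·m⁶·s⁻⁹·A⁻⁴·mol⁻¹ — different.

No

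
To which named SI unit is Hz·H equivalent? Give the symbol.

Hz = s⁻¹.
H = kg·m²·s⁻²·A⁻².
Combining: Hz·H = s⁻¹ · (kg·m²·s⁻²·A⁻²) = kg·m²·s⁻³·A⁻².
kg·m²·s⁻³·A⁻² is the base-SI form of the ohm.

Ω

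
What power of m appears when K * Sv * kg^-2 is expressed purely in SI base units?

Sv = m²·s⁻².
Combining: K·Sv·kg⁻² = K · (m²·s⁻²) · kg⁻² = kg⁻²·m²·s⁻²·K.
The exponent of m is 2.

2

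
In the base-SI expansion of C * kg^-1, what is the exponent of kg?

-1

C = A·s = s·A (charge = current × time).
Combining: C·kg⁻¹ = (s·A) · kg⁻¹ = kg⁻¹·s·A.
The exponent of kg is -1.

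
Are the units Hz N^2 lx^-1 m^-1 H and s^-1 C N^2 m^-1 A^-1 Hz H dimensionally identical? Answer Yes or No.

Left side:
  Hz = 1/s = s⁻¹ (frequency is cycles per second).
  N = kg·m/s² = kg·m·s⁻² (force = mass × acceleration).
  So N² = kg²·m²·s⁻⁴.
  lx = lm/m² (illuminance = luminous flux per area),
      = m⁻²·cd.
  So lx⁻¹ = m²·cd⁻¹.
  H = Wb/A (inductance = flux per current),
      = kg·m²·s⁻²·A⁻².
  Combining: Hz·N²·lx⁻¹·m⁻¹·H = s⁻¹ · (kg²·m²·s⁻⁴) · (m²·cd⁻¹) · m⁻¹ · (kg·m²·s⁻²·A⁻²) = kg³·m⁵·s⁻⁷·A⁻²·cd⁻¹.
Right side:
  C = A·s = s·A (charge = current × time).
  N = kg·m/s² = kg·m·s⁻² (force = mass × acceleration).
  So N² = kg²·m²·s⁻⁴.
  Hz = 1/s = s⁻¹ (frequency is cycles per second).
  H = Wb/A (inductance = flux per current),
      = kg·m²·s⁻²·A⁻².
  Combining: s⁻¹·C·N²·m⁻¹·A⁻¹·Hz·H = s⁻¹ · (s·A) · (kg²·m²·s⁻⁴) · m⁻¹ · A⁻¹ · s⁻¹ · (kg·m²·s⁻²·A⁻²) = kg³·m³·s⁻⁷·A⁻².
Left is kg³·m⁵·s⁻⁷·A⁻²·cd⁻¹; right is kg³·m³·s⁻⁷·A⁻² — different.

No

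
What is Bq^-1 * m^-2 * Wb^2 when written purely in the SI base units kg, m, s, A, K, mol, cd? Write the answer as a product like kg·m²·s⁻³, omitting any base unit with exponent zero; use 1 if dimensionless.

kg²·m²·s⁻³·A⁻²

Bq = 1/s = s⁻¹ (activity is decays per second).
So Bq⁻¹ = s.
Wb = V·s (flux: a volt is a weber per second),
    = kg·m²·s⁻²·A⁻¹.
So Wb² = kg²·m⁴·s⁻⁴·A⁻².
Combining: Bq⁻¹·m⁻²·Wb² = s · m⁻² · (kg²·m⁴·s⁻⁴·A⁻²) = kg²·m²·s⁻³·A⁻².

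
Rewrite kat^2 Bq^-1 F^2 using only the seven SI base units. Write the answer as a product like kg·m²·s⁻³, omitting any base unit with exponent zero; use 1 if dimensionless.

kat = mol/s = s⁻¹·mol (catalytic activity).
So kat² = s⁻²·mol².
Bq = 1/s = s⁻¹ (activity is decays per second).
So Bq⁻¹ = s.
F = C/V (capacitance = charge per voltage),
    = A·s/(kg·m²·s⁻³·A⁻¹) (substituting C and V),
    = kg⁻¹·m⁻²·s⁴·A².
So F² = kg⁻²·m⁻⁴·s⁸·A⁴.
Combining: kat²·Bq⁻¹·F² = (s⁻²·mol²) · s · (kg⁻²·m⁻⁴·s⁸·A⁴) = kg⁻²·m⁻⁴·s⁷·A⁴·mol².

kg⁻²·m⁻⁴·s⁷·A⁴·mol²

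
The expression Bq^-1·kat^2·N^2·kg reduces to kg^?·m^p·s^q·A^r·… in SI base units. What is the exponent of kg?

Bq = 1/s = s⁻¹ (activity is decays per second).
So Bq⁻¹ = s.
kat = mol/s = s⁻¹·mol (catalytic activity).
So kat² = s⁻²·mol².
N = kg·m/s² = kg·m·s⁻² (force = mass × acceleration).
So N² = kg²·m²·s⁻⁴.
Combining: Bq⁻¹·kat²·N²·kg = s · (s⁻²·mol²) · (kg²·m²·s⁻⁴) · kg = kg³·m²·s⁻⁵·mol².
The exponent of kg is 3.

3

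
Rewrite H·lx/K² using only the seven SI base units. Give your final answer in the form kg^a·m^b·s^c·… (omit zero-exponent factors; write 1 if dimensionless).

H = kg·m²·s⁻²·A⁻².
lx = m⁻²·cd.
Combining: H·lx·K⁻² = (kg·m²·s⁻²·A⁻²) · (m⁻²·cd) · K⁻² = kg·s⁻²·A⁻²·K⁻²·cd.

kg·s⁻²·A⁻²·K⁻²·cd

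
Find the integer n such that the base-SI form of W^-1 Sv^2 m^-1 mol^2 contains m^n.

W = J/s (power = energy per time),
    = kg·m²·s⁻³.
So W⁻¹ = kg⁻¹·m⁻²·s³.
Sv = J/kg (equivalent dose = energy per mass),
    = m²·s⁻².
So Sv² = m⁴·s⁻⁴.
Combining: W⁻¹·Sv²·m⁻¹·mol² = (kg⁻¹·m⁻²·s³) · (m⁴·s⁻⁴) · m⁻¹ · mol² = kg⁻¹·m·s⁻¹·mol².
The exponent of m is 1.

1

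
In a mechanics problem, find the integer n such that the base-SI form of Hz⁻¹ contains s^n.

1

Hz = 1/s = s⁻¹ (frequency is cycles per second).
So Hz⁻¹ = s.
The exponent of s is 1.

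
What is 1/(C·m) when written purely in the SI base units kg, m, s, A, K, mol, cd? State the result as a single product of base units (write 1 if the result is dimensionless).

m⁻¹·s⁻¹·A⁻¹

C = s·A.
So C⁻¹ = s⁻¹·A⁻¹.
Combining: C⁻¹·m⁻¹ = (s⁻¹·A⁻¹) · m⁻¹ = m⁻¹·s⁻¹·A⁻¹.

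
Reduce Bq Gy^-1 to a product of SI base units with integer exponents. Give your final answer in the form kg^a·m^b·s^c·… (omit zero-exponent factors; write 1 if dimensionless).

Bq = s⁻¹.
Gy = m²·s⁻².
So Gy⁻¹ = m⁻²·s².
Combining: Bq·Gy⁻¹ = s⁻¹ · (m⁻²·s²) = m⁻²·s.

m⁻²·s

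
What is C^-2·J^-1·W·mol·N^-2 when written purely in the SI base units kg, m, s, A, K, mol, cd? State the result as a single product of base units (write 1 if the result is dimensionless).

C = A·s = s·A (charge = current × time).
So C⁻² = s⁻²·A⁻².
J = N·m (work = force × distance),
    = kg·m²·s⁻².
So J⁻¹ = kg⁻¹·m⁻²·s².
W = J/s (power = energy per time),
    = kg·m²·s⁻³.
N = kg·m/s² = kg·m·s⁻² (force = mass × acceleration).
So N⁻² = kg⁻²·m⁻²·s⁴.
Combining: C⁻²·J⁻¹·W·mol·N⁻² = (s⁻²·A⁻²) · (kg⁻¹·m⁻²·s²) · (kg·m²·s⁻³) · mol · (kg⁻²·m⁻²·s⁴) = kg⁻²·m⁻²·s·A⁻²·mol.

kg⁻²·m⁻²·s·A⁻²·mol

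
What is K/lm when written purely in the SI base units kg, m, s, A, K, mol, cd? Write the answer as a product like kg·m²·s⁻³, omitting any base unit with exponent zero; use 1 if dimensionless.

K·cd⁻¹

lm = cd·sr = cd (luminous flux; sr is dimensionless).
So lm⁻¹ = cd⁻¹.
Combining: K·lm⁻¹ = K · cd⁻¹ = K·cd⁻¹.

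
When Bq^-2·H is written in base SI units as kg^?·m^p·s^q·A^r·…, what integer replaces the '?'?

Bq = s⁻¹.
So Bq⁻² = s².
H = kg·m²·s⁻²·A⁻².
Combining: Bq⁻²·H = s² · (kg·m²·s⁻²·A⁻²) = kg·m²·A⁻².
The exponent of kg is 1.

1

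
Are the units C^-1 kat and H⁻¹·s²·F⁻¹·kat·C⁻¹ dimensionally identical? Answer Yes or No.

Left side:
  C = s·A.
  So C⁻¹ = s⁻¹·A⁻¹.
  kat = s⁻¹·mol.
  Combining: C⁻¹·kat = (s⁻¹·A⁻¹) · (s⁻¹·mol) = s⁻²·A⁻¹·mol.
Right side:
  H = Wb/A (inductance = flux per current),
      = kg·m²·s⁻²·A⁻².
  So H⁻¹ = kg⁻¹·m⁻²·s²·A².
  F = C/V (capacitance = charge per voltage),
      = A·s/(kg·m²·s⁻³·A⁻¹) (substituting C and V),
      = kg⁻¹·m⁻²·s⁴·A².
  So F⁻¹ = kg·m²·s⁻⁴·A⁻².
  kat = mol/s = s⁻¹·mol (catalytic activity).
  C = A·s = s·A (charge = current × time).
  So C⁻¹ = s⁻¹·A⁻¹.
  Combining: H⁻¹·s²·F⁻¹·kat·C⁻¹ = (kg⁻¹·m⁻²·s²·A²) · s² · (kg·m²·s⁻⁴·A⁻²) · (s⁻¹·mol) · (s⁻¹·A⁻¹) = s⁻²·A⁻¹·mol.
Both reduce to s⁻²·A⁻¹·mol.

Yes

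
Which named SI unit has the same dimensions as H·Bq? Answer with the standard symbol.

H = Wb/A (inductance = flux per current),
    = kg·m²·s⁻²·A⁻².
Bq = 1/s = s⁻¹ (activity is decays per second).
Combining: H·Bq = (kg·m²·s⁻²·A⁻²) · s⁻¹ = kg·m²·s⁻³·A⁻².
kg·m²·s⁻³·A⁻² is the base-SI form of the ohm.

Ω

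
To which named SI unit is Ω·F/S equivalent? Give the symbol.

H

S = 1/Ω (conductance is reciprocal resistance),
    = kg⁻¹·m⁻²·s³·A².
So S⁻¹ = kg·m²·s⁻³·A⁻².
Ω = V/A (resistance = voltage per current),
    = kg·m²·s⁻³·A⁻².
F = C/V (capacitance = charge per voltage),
    = A·s/(kg·m²·s⁻³·A⁻¹) (substituting C and V),
    = kg⁻¹·m⁻²·s⁴·A².
Combining: S⁻¹·Ω·F = (kg·m²·s⁻³·A⁻²) · (kg·m²·s⁻³·A⁻²) · (kg⁻¹·m⁻²·s⁴·A²) = kg·m²·s⁻²·A⁻².
kg·m²·s⁻²·A⁻² is the base-SI form of the henry.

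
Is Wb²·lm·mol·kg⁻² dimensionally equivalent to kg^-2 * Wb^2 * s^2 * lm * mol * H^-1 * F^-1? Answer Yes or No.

Yes

Left side:
  Wb = V·s (flux: a volt is a weber per second),
      = kg·m²·s⁻²·A⁻¹.
  So Wb² = kg²·m⁴·s⁻⁴·A⁻².
  lm = cd·sr = cd (luminous flux; sr is dimensionless).
  Combining: Wb²·lm·mol·kg⁻² = (kg²·m⁴·s⁻⁴·A⁻²) · cd · mol · kg⁻² = m⁴·s⁻⁴·A⁻²·mol·cd.
Right side:
  Wb = V·s (flux: a volt is a weber per second),
      = kg·m²·s⁻²·A⁻¹.
  So Wb² = kg²·m⁴·s⁻⁴·A⁻².
  lm = cd·sr = cd (luminous flux; sr is dimensionless).
  H = Wb/A (inductance = flux per current),
      = kg·m²·s⁻²·A⁻².
  So H⁻¹ = kg⁻¹·m⁻²·s²·A².
  F = C/V (capacitance = charge per voltage),
      = A·s/(kg·m²·s⁻³·A⁻¹) (substituting C and V),
      = kg⁻¹·m⁻²·s⁴·A².
  So F⁻¹ = kg·m²·s⁻⁴·A⁻².
  Combining: kg⁻²·Wb²·s²·lm·mol·H⁻¹·F⁻¹ = kg⁻² · (kg²·m⁴·s⁻⁴·A⁻²) · s² · cd · mol · (kg⁻¹·m⁻²·s²·A²) · (kg·m²·s⁻⁴·A⁻²) = m⁴·s⁻⁴·A⁻²·mol·cd.
Both reduce to m⁴·s⁻⁴·A⁻²·mol·cd.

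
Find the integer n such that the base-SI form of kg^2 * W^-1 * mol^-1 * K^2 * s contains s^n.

4

W = J/s (power = energy per time),
    = kg·m²·s⁻³.
So W⁻¹ = kg⁻¹·m⁻²·s³.
Combining: kg²·W⁻¹·mol⁻¹·K²·s = kg² · (kg⁻¹·m⁻²·s³) · mol⁻¹ · K² · s = kg·m⁻²·s⁴·K²·mol⁻¹.
The exponent of s is 4.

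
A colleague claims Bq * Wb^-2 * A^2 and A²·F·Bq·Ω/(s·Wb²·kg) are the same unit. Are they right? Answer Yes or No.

Left side:
  Bq = 1/s = s⁻¹ (activity is decays per second).
  Wb = V·s (flux: a volt is a weber per second),
      = kg·m²·s⁻²·A⁻¹.
  So Wb⁻² = kg⁻²·m⁻⁴·s⁴·A².
  Combining: Bq·Wb⁻²·A² = s⁻¹ · (kg⁻²·m⁻⁴·s⁴·A²) · A² = kg⁻²·m⁻⁴·s³·A⁴.
Right side:
  F = C/V (capacitance = charge per voltage),
      = A·s/(kg·m²·s⁻³·A⁻¹) (substituting C and V),
      = kg⁻¹·m⁻²·s⁴·A².
  Wb = V·s (flux: a volt is a weber per second),
      = kg·m²·s⁻²·A⁻¹.
  So Wb⁻² = kg⁻²·m⁻⁴·s⁴·A².
  Bq = 1/s = s⁻¹ (activity is decays per second).
  Ω = V/A (resistance = voltage per current),
      = kg·m²·s⁻³·A⁻².
  Combining: A²·F·s⁻¹·Wb⁻²·Bq·kg⁻¹·Ω = A² · (kg⁻¹·m⁻²·s⁴·A²) · s⁻¹ · (kg⁻²·m⁻⁴·s⁴·A²) · s⁻¹ · kg⁻¹ · (kg·m²·s⁻³·A⁻²) = kg⁻³·m⁻⁴·s³·A⁴.
Left is kg⁻²·m⁻⁴·s³·A⁴; right is kg⁻³·m⁻⁴·s³·A⁴ — different.

No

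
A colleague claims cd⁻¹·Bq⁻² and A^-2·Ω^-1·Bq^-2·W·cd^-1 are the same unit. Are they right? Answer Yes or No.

Yes

Left side:
  Bq = 1/s = s⁻¹ (activity is decays per second).
  So Bq⁻² = s².
  Combining: cd⁻¹·Bq⁻² = cd⁻¹ · s² = s²·cd⁻¹.
Right side:
  Ω = kg·m²·s⁻³·A⁻².
  So Ω⁻¹ = kg⁻¹·m⁻²·s³·A².
  Bq = s⁻¹.
  So Bq⁻² = s².
  W = kg·m²·s⁻³.
  Combining: A⁻²·Ω⁻¹·Bq⁻²·W·cd⁻¹ = A⁻² · (kg⁻¹·m⁻²·s³·A²) · s² · (kg·m²·s⁻³) · cd⁻¹ = s²·cd⁻¹.
Both reduce to s²·cd⁻¹.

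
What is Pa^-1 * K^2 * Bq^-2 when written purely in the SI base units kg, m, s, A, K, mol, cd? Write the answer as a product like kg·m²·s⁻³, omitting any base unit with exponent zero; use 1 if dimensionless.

kg⁻¹·m·s⁴·K²

Pa = kg·m⁻¹·s⁻².
So Pa⁻¹ = kg⁻¹·m·s².
Bq = s⁻¹.
So Bq⁻² = s².
Combining: Pa⁻¹·K²·Bq⁻² = (kg⁻¹·m·s²) · K² · s² = kg⁻¹·m·s⁴·K².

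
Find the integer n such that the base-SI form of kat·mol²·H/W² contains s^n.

3

kat = s⁻¹·mol.
W = kg·m²·s⁻³.
So W⁻² = kg⁻²·m⁻⁴·s⁶.
H = kg·m²·s⁻²·A⁻².
Combining: kat·W⁻²·mol²·H = (s⁻¹·mol) · (kg⁻²·m⁻⁴·s⁶) · mol² · (kg·m²·s⁻²·A⁻²) = kg⁻¹·m⁻²·s³·A⁻²·mol³.
The exponent of s is 3.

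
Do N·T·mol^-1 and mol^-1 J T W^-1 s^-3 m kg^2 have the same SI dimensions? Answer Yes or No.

No

Left side:
  N = kg·m/s² = kg·m·s⁻² (force = mass × acceleration).
  T = Wb/m² (flux density = flux per area),
      = kg·s⁻²·A⁻¹.
  Combining: N·T·mol⁻¹ = (kg·m·s⁻²) · (kg·s⁻²·A⁻¹) · mol⁻¹ = kg²·m·s⁻⁴·A⁻¹·mol⁻¹.
Right side:
  J = N·m (work = force × distance),
      = kg·m²·s⁻².
  T = Wb/m² (flux density = flux per area),
      = kg·s⁻²·A⁻¹.
  W = J/s (power = energy per time),
      = kg·m²·s⁻³.
  So W⁻¹ = kg⁻¹·m⁻²·s³.
  Combining: mol⁻¹·J·T·W⁻¹·s⁻³·m·kg² = mol⁻¹ · (kg·m²·s⁻²) · (kg·s⁻²·A⁻¹) · (kg⁻¹·m⁻²·s³) · s⁻³ · m · kg² = kg³·m·s⁻⁴·A⁻¹·mol⁻¹.
Left is kg²·m·s⁻⁴·A⁻¹·mol⁻¹; right is kg³·m·s⁻⁴·A⁻¹·mol⁻¹ — different.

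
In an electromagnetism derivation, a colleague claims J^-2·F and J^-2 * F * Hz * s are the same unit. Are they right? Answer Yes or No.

Yes

Left side:
  J = N·m (work = force × distance),
      = kg·m²·s⁻².
  So J⁻² = kg⁻²·m⁻⁴·s⁴.
  F = C/V (capacitance = charge per voltage),
      = A·s/(kg·m²·s⁻³·A⁻¹) (substituting C and V),
      = kg⁻¹·m⁻²·s⁴·A².
  Combining: J⁻²·F = (kg⁻²·m⁻⁴·s⁴) · (kg⁻¹·m⁻²·s⁴·A²) = kg⁻³·m⁻⁶·s⁸·A².
Right side:
  J = N·m (work = force × distance),
      = kg·m²·s⁻².
  So J⁻² = kg⁻²·m⁻⁴·s⁴.
  F = C/V (capacitance = charge per voltage),
      = A·s/(kg·m²·s⁻³·A⁻¹) (substituting C and V),
      = kg⁻¹·m⁻²·s⁴·A².
  Hz = 1/s = s⁻¹ (frequency is cycles per second).
  Combining: J⁻²·F·Hz·s = (kg⁻²·m⁻⁴·s⁴) · (kg⁻¹·m⁻²·s⁴·A²) · s⁻¹ · s = kg⁻³·m⁻⁶·s⁸·A².
Both reduce to kg⁻³·m⁻⁶·s⁸·A².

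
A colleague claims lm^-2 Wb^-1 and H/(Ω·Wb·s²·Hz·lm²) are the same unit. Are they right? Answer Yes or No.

Yes

Left side:
  lm = cd.
  So lm⁻² = cd⁻².
  Wb = kg·m²·s⁻²·A⁻¹.
  So Wb⁻¹ = kg⁻¹·m⁻²·s²·A.
  Combining: lm⁻²·Wb⁻¹ = cd⁻² · (kg⁻¹·m⁻²·s²·A) = kg⁻¹·m⁻²·s²·A·cd⁻².
Right side:
  Ω = kg·m²·s⁻³·A⁻².
  So Ω⁻¹ = kg⁻¹·m⁻²·s³·A².
  Wb = kg·m²·s⁻²·A⁻¹.
  So Wb⁻¹ = kg⁻¹·m⁻²·s²·A.
  Hz = s⁻¹.
  So Hz⁻¹ = s.
  H = kg·m²·s⁻²·A⁻².
  lm = cd.
  So lm⁻² = cd⁻².
  Combining: Ω⁻¹·Wb⁻¹·s⁻²·Hz⁻¹·H·lm⁻² = (kg⁻¹·m⁻²·s³·A²) · (kg⁻¹·m⁻²·s²·A) · s⁻² · s · (kg·m²·s⁻²·A⁻²) · cd⁻² = kg⁻¹·m⁻²·s²·A·cd⁻².
Both reduce to kg⁻¹·m⁻²·s²·A·cd⁻².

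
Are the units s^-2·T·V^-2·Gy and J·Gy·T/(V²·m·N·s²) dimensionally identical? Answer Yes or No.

Left side:
  T = kg·s⁻²·A⁻¹.
  V = kg·m²·s⁻³·A⁻¹.
  So V⁻² = kg⁻²·m⁻⁴·s⁶·A².
  Gy = m²·s⁻².
  Combining: s⁻²·T·V⁻²·Gy = s⁻² · (kg·s⁻²·A⁻¹) · (kg⁻²·m⁻⁴·s⁶·A²) · (m²·s⁻²) = kg⁻¹·m⁻²·A.
Right side:
  V = W/A (potential = power per current),
      = kg·m²·s⁻³·A⁻¹.
  So V⁻² = kg⁻²·m⁻⁴·s⁶·A².
  J = N·m (work = force × distance),
      = kg·m²·s⁻².
  Gy = J/kg (absorbed dose = energy per mass),
      = m²·s⁻².
  N = kg·m/s² = kg·m·s⁻² (force = mass × acceleration).
  So N⁻¹ = kg⁻¹·m⁻¹·s².
  T = Wb/m² (flux density = flux per area),
      = kg·s⁻²·A⁻¹.
  Combining: V⁻²·J·m⁻¹·Gy·N⁻¹·T·s⁻² = (kg⁻²·m⁻⁴·s⁶·A²) · (kg·m²·s⁻²) · m⁻¹ · (m²·s⁻²) · (kg⁻¹·m⁻¹·s²) · (kg·s⁻²·A⁻¹) · s⁻² = kg⁻¹·m⁻²·A.
Both reduce to kg⁻¹·m⁻²·A.

Yes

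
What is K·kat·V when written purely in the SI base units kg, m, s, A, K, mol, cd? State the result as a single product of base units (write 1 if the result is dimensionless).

kg·m²·s⁻⁴·A⁻¹·K·mol

kat = s⁻¹·mol.
V = kg·m²·s⁻³·A⁻¹.
Combining: K·kat·V = K · (s⁻¹·mol) · (kg·m²·s⁻³·A⁻¹) = kg·m²·s⁻⁴·A⁻¹·K·mol.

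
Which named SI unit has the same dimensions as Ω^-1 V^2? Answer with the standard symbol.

Ω = V/A (resistance = voltage per current),
    = kg·m²·s⁻³·A⁻².
So Ω⁻¹ = kg⁻¹·m⁻²·s³·A².
V = W/A (potential = power per current),
    = kg·m²·s⁻³·A⁻¹.
So V² = kg²·m⁴·s⁻⁶·A⁻².
Combining: Ω⁻¹·V² = (kg⁻¹·m⁻²·s³·A²) · (kg²·m⁴·s⁻⁶·A⁻²) = kg·m²·s⁻³.
kg·m²·s⁻³ is the base-SI form of the watt.

W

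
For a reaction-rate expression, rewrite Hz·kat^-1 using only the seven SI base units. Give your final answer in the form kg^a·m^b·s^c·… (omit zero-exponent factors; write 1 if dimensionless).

Hz = 1/s = s⁻¹ (frequency is cycles per second).
kat = mol/s = s⁻¹·mol (catalytic activity).
So kat⁻¹ = s·mol⁻¹.
Combining: Hz·kat⁻¹ = s⁻¹ · (s·mol⁻¹) = mol⁻¹.

mol⁻¹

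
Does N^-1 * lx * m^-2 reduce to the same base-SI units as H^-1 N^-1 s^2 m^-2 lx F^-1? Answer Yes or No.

Yes

Left side:
  N = kg·m/s² = kg·m·s⁻² (force = mass × acceleration).
  So N⁻¹ = kg⁻¹·m⁻¹·s².
  lx = lm/m² (illuminance = luminous flux per area),
      = m⁻²·cd.
  Combining: N⁻¹·lx·m⁻² = (kg⁻¹·m⁻¹·s²) · (m⁻²·cd) · m⁻² = kg⁻¹·m⁻⁵·s²·cd.
Right side:
  H = kg·m²·s⁻²·A⁻².
  So H⁻¹ = kg⁻¹·m⁻²·s²·A².
  N = kg·m·s⁻².
  So N⁻¹ = kg⁻¹·m⁻¹·s².
  lx = m⁻²·cd.
  F = kg⁻¹·m⁻²·s⁴·A².
  So F⁻¹ = kg·m²·s⁻⁴·A⁻².
  Combining: H⁻¹·N⁻¹·s²·m⁻²·lx·F⁻¹ = (kg⁻¹·m⁻²·s²·A²) · (kg⁻¹·m⁻¹·s²) · s² · m⁻² · (m⁻²·cd) · (kg·m²·s⁻⁴·A⁻²) = kg⁻¹·m⁻⁵·s²·cd.
Both reduce to kg⁻¹·m⁻⁵·s²·cd.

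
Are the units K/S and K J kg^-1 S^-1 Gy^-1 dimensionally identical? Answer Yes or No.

Left side:
  S = 1/Ω (conductance is reciprocal resistance),
      = kg⁻¹·m⁻²·s³·A².
  So S⁻¹ = kg·m²·s⁻³·A⁻².
  Combining: K·S⁻¹ = K · (kg·m²·s⁻³·A⁻²) = kg·m²·s⁻³·A⁻²·K.
Right side:
  J = N·m (work = force × distance),
      = kg·m²·s⁻².
  S = 1/Ω (conductance is reciprocal resistance),
      = kg⁻¹·m⁻²·s³·A².
  So S⁻¹ = kg·m²·s⁻³·A⁻².
  Gy = J/kg (absorbed dose = energy per mass),
      = m²·s⁻².
  So Gy⁻¹ = m⁻²·s².
  Combining: K·J·kg⁻¹·S⁻¹·Gy⁻¹ = K · (kg·m²·s⁻²) · kg⁻¹ · (kg·m²·s⁻³·A⁻²) · (m⁻²·s²) = kg·m²·s⁻³·A⁻²·K.
Both reduce to kg·m²·s⁻³·A⁻²·K.

Yes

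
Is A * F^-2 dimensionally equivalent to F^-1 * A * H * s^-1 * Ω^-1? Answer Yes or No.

No

Left side:
  F = C/V (capacitance = charge per voltage),
      = A·s/(kg·m²·s⁻³·A⁻¹) (substituting C and V),
      = kg⁻¹·m⁻²·s⁴·A².
  So F⁻² = kg²·m⁴·s⁻⁸·A⁻⁴.
  Combining: A·F⁻² = A · (kg²·m⁴·s⁻⁸·A⁻⁴) = kg²·m⁴·s⁻⁸·A⁻³.
Right side:
  F = C/V (capacitance = charge per voltage),
      = A·s/(kg·m²·s⁻³·A⁻¹) (substituting C and V),
      = kg⁻¹·m⁻²·s⁴·A².
  So F⁻¹ = kg·m²·s⁻⁴·A⁻².
  H = Wb/A (inductance = flux per current),
      = kg·m²·s⁻²·A⁻².
  Ω = V/A (resistance = voltage per current),
      = kg·m²·s⁻³·A⁻².
  So Ω⁻¹ = kg⁻¹·m⁻²·s³·A².
  Combining: F⁻¹·A·H·s⁻¹·Ω⁻¹ = (kg·m²·s⁻⁴·A⁻²) · A · (kg·m²·s⁻²·A⁻²) · s⁻¹ · (kg⁻¹·m⁻²·s³·A²) = kg·m²·s⁻⁴·A⁻¹.
Left is kg²·m⁴·s⁻⁸·A⁻³; right is kg·m²·s⁻⁴·A⁻¹ — different.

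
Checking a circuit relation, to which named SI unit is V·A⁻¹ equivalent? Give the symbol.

Ω

V = kg·m²·s⁻³·A⁻¹.
Combining: V·A⁻¹ = (kg·m²·s⁻³·A⁻¹) · A⁻¹ = kg·m²·s⁻³·A⁻².
kg·m²·s⁻³·A⁻² is the base-SI form of the ohm.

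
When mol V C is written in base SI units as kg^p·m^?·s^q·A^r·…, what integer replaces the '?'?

2

V = W/A (potential = power per current),
    = kg·m²·s⁻³·A⁻¹.
C = A·s = s·A (charge = current × time).
Combining: mol·V·C = mol · (kg·m²·s⁻³·A⁻¹) · (s·A) = kg·m²·s⁻²·mol.
The exponent of m is 2.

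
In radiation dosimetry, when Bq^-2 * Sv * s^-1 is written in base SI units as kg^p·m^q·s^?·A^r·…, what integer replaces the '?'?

-1

Bq = s⁻¹.
So Bq⁻² = s².
Sv = m²·s⁻².
Combining: Bq⁻²·Sv·s⁻¹ = s² · (m²·s⁻²) · s⁻¹ = m²·s⁻¹.
The exponent of s is -1.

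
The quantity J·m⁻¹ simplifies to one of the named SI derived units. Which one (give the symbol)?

J = kg·m²·s⁻².
Combining: J·m⁻¹ = (kg·m²·s⁻²) · m⁻¹ = kg·m·s⁻².
kg·m·s⁻² is the base-SI form of the newton.

N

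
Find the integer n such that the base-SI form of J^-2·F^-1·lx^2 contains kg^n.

-1

J = kg·m²·s⁻².
So J⁻² = kg⁻²·m⁻⁴·s⁴.
F = kg⁻¹·m⁻²·s⁴·A².
So F⁻¹ = kg·m²·s⁻⁴·A⁻².
lx = m⁻²·cd.
So lx² = m⁻⁴·cd².
Combining: J⁻²·F⁻¹·lx² = (kg⁻²·m⁻⁴·s⁴) · (kg·m²·s⁻⁴·A⁻²) · (m⁻⁴·cd²) = kg⁻¹·m⁻⁶·A⁻²·cd².
The exponent of kg is -1.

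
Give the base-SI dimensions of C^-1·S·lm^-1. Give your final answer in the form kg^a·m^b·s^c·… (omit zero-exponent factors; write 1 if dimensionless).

kg⁻¹·m⁻²·s²·A·cd⁻¹

C = s·A.
So C⁻¹ = s⁻¹·A⁻¹.
S = kg⁻¹·m⁻²·s³·A².
lm = cd.
So lm⁻¹ = cd⁻¹.
Combining: C⁻¹·S·lm⁻¹ = (s⁻¹·A⁻¹) · (kg⁻¹·m⁻²·s³·A²) · cd⁻¹ = kg⁻¹·m⁻²·s²·A·cd⁻¹.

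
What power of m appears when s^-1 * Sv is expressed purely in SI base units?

2

Sv = J/kg (equivalent dose = energy per mass),
    = m²·s⁻².
Combining: s⁻¹·Sv = s⁻¹ · (m²·s⁻²) = m²·s⁻³.
The exponent of m is 2.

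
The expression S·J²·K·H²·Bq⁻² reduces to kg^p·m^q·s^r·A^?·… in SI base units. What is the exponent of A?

-2

S = kg⁻¹·m⁻²·s³·A².
J = kg·m²·s⁻².
So J² = kg²·m⁴·s⁻⁴.
H = kg·m²·s⁻²·A⁻².
So H² = kg²·m⁴·s⁻⁴·A⁻⁴.
Bq = s⁻¹.
So Bq⁻² = s².
Combining: S·J²·K·H²·Bq⁻² = (kg⁻¹·m⁻²·s³·A²) · (kg²·m⁴·s⁻⁴) · K · (kg²·m⁴·s⁻⁴·A⁻⁴) · s² = kg³·m⁶·s⁻³·A⁻²·K.
The exponent of A is -2.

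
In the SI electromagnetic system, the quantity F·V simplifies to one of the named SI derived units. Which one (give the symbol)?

C

F = kg⁻¹·m⁻²·s⁴·A².
V = kg·m²·s⁻³·A⁻¹.
Combining: F·V = (kg⁻¹·m⁻²·s⁴·A²) · (kg·m²·s⁻³·A⁻¹) = s·A.
s·A is the base-SI form of the coulomb.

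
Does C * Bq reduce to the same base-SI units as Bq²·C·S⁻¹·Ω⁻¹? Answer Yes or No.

No

Left side:
  C = A·s = s·A (charge = current × time).
  Bq = 1/s = s⁻¹ (activity is decays per second).
  Combining: C·Bq = (s·A) · s⁻¹ = A.
Right side:
  Bq = s⁻¹.
  So Bq² = s⁻².
  C = s·A.
  S = kg⁻¹·m⁻²·s³·A².
  So S⁻¹ = kg·m²·s⁻³·A⁻².
  Ω = kg·m²·s⁻³·A⁻².
  So Ω⁻¹ = kg⁻¹·m⁻²·s³·A².
  Combining: Bq²·C·S⁻¹·Ω⁻¹ = s⁻² · (s·A) · (kg·m²·s⁻³·A⁻²) · (kg⁻¹·m⁻²·s³·A²) = s⁻¹·A.
Left is A; right is s⁻¹·A — different.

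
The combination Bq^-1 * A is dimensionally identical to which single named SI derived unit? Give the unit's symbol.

Bq = 1/s = s⁻¹ (activity is decays per second).
So Bq⁻¹ = s.
Combining: Bq⁻¹·A = s · A = s·A.
s·A is the base-SI form of the coulomb.

C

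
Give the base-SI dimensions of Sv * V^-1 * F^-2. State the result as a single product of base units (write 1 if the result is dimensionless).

kg·m⁴·s⁻⁷·A⁻³

Sv = J/kg (equivalent dose = energy per mass),
    = m²·s⁻².
V = W/A (potential = power per current),
    = kg·m²·s⁻³·A⁻¹.
So V⁻¹ = kg⁻¹·m⁻²·s³·A.
F = C/V (capacitance = charge per voltage),
    = A·s/(kg·m²·s⁻³·A⁻¹) (substituting C and V),
    = kg⁻¹·m⁻²·s⁴·A².
So F⁻² = kg²·m⁴·s⁻⁸·A⁻⁴.
Combining: Sv·V⁻¹·F⁻² = (m²·s⁻²) · (kg⁻¹·m⁻²·s³·A) · (kg²·m⁴·s⁻⁸·A⁻⁴) = kg·m⁴·s⁻⁷·A⁻³.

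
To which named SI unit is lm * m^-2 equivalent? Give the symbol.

lx

lm = cd.
Combining: lm·m⁻² = cd · m⁻² = m⁻²·cd.
m⁻²·cd is the base-SI form of the lux.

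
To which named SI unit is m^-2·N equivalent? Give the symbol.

N = kg·m/s² = kg·m·s⁻² (force = mass × acceleration).
Combining: m⁻²·N = m⁻² · (kg·m·s⁻²) = kg·m⁻¹·s⁻².
kg·m⁻¹·s⁻² is the base-SI form of the pascal.

Pa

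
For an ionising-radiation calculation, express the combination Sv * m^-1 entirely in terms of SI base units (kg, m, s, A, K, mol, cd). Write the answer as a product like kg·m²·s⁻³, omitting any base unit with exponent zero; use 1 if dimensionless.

Sv = J/kg (equivalent dose = energy per mass),
    = m²·s⁻².
Combining: Sv·m⁻¹ = (m²·s⁻²) · m⁻¹ = m·s⁻².

m·s⁻²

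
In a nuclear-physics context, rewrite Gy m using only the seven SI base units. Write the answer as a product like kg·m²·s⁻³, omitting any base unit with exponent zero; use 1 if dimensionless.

Gy = J/kg (absorbed dose = energy per mass),
    = m²·s⁻².
Combining: Gy·m = (m²·s⁻²) · m = m³·s⁻².

m³·s⁻²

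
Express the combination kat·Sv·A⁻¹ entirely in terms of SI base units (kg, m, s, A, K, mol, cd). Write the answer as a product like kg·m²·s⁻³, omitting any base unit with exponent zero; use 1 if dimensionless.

m²·s⁻³·A⁻¹·mol

kat = s⁻¹·mol.
Sv = m²·s⁻².
Combining: kat·Sv·A⁻¹ = (s⁻¹·mol) · (m²·s⁻²) · A⁻¹ = m²·s⁻³·A⁻¹·mol.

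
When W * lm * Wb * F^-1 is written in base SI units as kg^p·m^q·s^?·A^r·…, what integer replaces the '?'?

W = J/s (power = energy per time),
    = kg·m²·s⁻³.
lm = cd·sr = cd (luminous flux; sr is dimensionless).
Wb = V·s (flux: a volt is a weber per second),
    = kg·m²·s⁻²·A⁻¹.
F = C/V (capacitance = charge per voltage),
    = A·s/(kg·m²·s⁻³·A⁻¹) (substituting C and V),
    = kg⁻¹·m⁻²·s⁴·A².
So F⁻¹ = kg·m²·s⁻⁴·A⁻².
Combining: W·lm·Wb·F⁻¹ = (kg·m²·s⁻³) · cd · (kg·m²·s⁻²·A⁻¹) · (kg·m²·s⁻⁴·A⁻²) = kg³·m⁶·s⁻⁹·A⁻³·cd.
The exponent of s is -9.

-9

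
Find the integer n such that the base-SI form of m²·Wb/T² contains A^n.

1

T = kg·s⁻²·A⁻¹.
So T⁻² = kg⁻²·s⁴·A².
Wb = kg·m²·s⁻²·A⁻¹.
Combining: m²·T⁻²·Wb = m² · (kg⁻²·s⁴·A²) · (kg·m²·s⁻²·A⁻¹) = kg⁻¹·m⁴·s²·A.
The exponent of A is 1.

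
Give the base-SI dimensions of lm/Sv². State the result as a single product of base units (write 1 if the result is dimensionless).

m⁻⁴·s⁴·cd

Sv = m²·s⁻².
So Sv⁻² = m⁻⁴·s⁴.
lm = cd.
Combining: Sv⁻²·lm = (m⁻⁴·s⁴) · cd = m⁻⁴·s⁴·cd.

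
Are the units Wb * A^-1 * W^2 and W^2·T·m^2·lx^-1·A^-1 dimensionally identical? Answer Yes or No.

Left side:
  Wb = kg·m²·s⁻²·A⁻¹.
  W = kg·m²·s⁻³.
  So W² = kg²·m⁴·s⁻⁶.
  Combining: Wb·A⁻¹·W² = (kg·m²·s⁻²·A⁻¹) · A⁻¹ · (kg²·m⁴·s⁻⁶) = kg³·m⁶·s⁻⁸·A⁻².
Right side:
  W = J/s (power = energy per time),
      = kg·m²·s⁻³.
  So W² = kg²·m⁴·s⁻⁶.
  T = Wb/m² (flux density = flux per area),
      = kg·s⁻²·A⁻¹.
  lx = lm/m² (illuminance = luminous flux per area),
      = m⁻²·cd.
  So lx⁻¹ = m²·cd⁻¹.
  Combining: W²·T·m²·lx⁻¹·A⁻¹ = (kg²·m⁴·s⁻⁶) · (kg·s⁻²·A⁻¹) · m² · (m²·cd⁻¹) · A⁻¹ = kg³·m⁸·s⁻⁸·A⁻²·cd⁻¹.
Left is kg³·m⁶·s⁻⁸·A⁻²; right is kg³·m⁸·s⁻⁸·A⁻²·cd⁻¹ — different.

No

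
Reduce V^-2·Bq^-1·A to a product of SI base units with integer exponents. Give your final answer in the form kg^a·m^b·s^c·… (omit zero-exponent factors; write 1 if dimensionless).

kg⁻²·m⁻⁴·s⁷·A³

V = W/A (potential = power per current),
    = kg·m²·s⁻³·A⁻¹.
So V⁻² = kg⁻²·m⁻⁴·s⁶·A².
Bq = 1/s = s⁻¹ (activity is decays per second).
So Bq⁻¹ = s.
Combining: V⁻²·Bq⁻¹·A = (kg⁻²·m⁻⁴·s⁶·A²) · s · A = kg⁻²·m⁻⁴·s⁷·A³.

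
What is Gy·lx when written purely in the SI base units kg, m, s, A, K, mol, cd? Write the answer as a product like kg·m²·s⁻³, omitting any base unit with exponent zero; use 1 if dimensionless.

Gy = J/kg (absorbed dose = energy per mass),
    = m²·s⁻².
lx = lm/m² (illuminance = luminous flux per area),
    = m⁻²·cd.
Combining: Gy·lx = (m²·s⁻²) · (m⁻²·cd) = s⁻²·cd.

s⁻²·cd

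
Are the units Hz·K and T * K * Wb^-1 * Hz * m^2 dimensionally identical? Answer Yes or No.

Left side:
  Hz = s⁻¹.
  Combining: Hz·K = s⁻¹ · K = s⁻¹·K.
Right side:
  T = kg·s⁻²·A⁻¹.
  Wb = kg·m²·s⁻²·A⁻¹.
  So Wb⁻¹ = kg⁻¹·m⁻²·s²·A.
  Hz = s⁻¹.
  Combining: T·K·Wb⁻¹·Hz·m² = (kg·s⁻²·A⁻¹) · K · (kg⁻¹·m⁻²·s²·A) · s⁻¹ · m² = s⁻¹·K.
Both reduce to s⁻¹·K.

Yes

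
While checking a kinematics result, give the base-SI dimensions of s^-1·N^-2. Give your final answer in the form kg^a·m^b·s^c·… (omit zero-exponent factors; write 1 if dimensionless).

kg⁻²·m⁻²·s³

N = kg·m/s² = kg·m·s⁻² (force = mass × acceleration).
So N⁻² = kg⁻²·m⁻²·s⁴.
Combining: s⁻¹·N⁻² = s⁻¹ · (kg⁻²·m⁻²·s⁴) = kg⁻²·m⁻²·s³.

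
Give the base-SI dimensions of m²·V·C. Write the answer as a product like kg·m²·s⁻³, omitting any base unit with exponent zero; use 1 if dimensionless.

V = W/A (potential = power per current),
    = kg·m²·s⁻³·A⁻¹.
C = A·s = s·A (charge = current × time).
Combining: m²·V·C = m² · (kg·m²·s⁻³·A⁻¹) · (s·A) = kg·m⁴·s⁻².

kg·m⁴·s⁻²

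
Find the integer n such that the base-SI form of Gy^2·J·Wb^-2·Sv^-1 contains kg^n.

-1

Gy = J/kg (absorbed dose = energy per mass),
    = m²·s⁻².
So Gy² = m⁴·s⁻⁴.
J = N·m (work = force × distance),
    = kg·m²·s⁻².
Wb = V·s (flux: a volt is a weber per second),
    = kg·m²·s⁻²·A⁻¹.
So Wb⁻² = kg⁻²·m⁻⁴·s⁴·A².
Sv = J/kg (equivalent dose = energy per mass),
    = m²·s⁻².
So Sv⁻¹ = m⁻²·s².
Combining: Gy²·J·Wb⁻²·Sv⁻¹ = (m⁴·s⁻⁴) · (kg·m²·s⁻²) · (kg⁻²·m⁻⁴·s⁴·A²) · (m⁻²·s²) = kg⁻¹·A².
The exponent of kg is -1.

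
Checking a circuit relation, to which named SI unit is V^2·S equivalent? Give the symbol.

V = W/A (potential = power per current),
    = kg·m²·s⁻³·A⁻¹.
So V² = kg²·m⁴·s⁻⁶·A⁻².
S = 1/Ω (conductance is reciprocal resistance),
    = kg⁻¹·m⁻²·s³·A².
Combining: V²·S = (kg²·m⁴·s⁻⁶·A⁻²) · (kg⁻¹·m⁻²·s³·A²) = kg·m²·s⁻³.
kg·m²·s⁻³ is the base-SI form of the watt.

W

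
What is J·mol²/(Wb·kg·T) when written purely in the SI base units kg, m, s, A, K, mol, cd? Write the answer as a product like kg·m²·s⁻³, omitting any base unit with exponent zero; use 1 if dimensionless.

Wb = V·s (flux: a volt is a weber per second),
    = kg·m²·s⁻²·A⁻¹.
So Wb⁻¹ = kg⁻¹·m⁻²·s²·A.
J = N·m (work = force × distance),
    = kg·m²·s⁻².
T = Wb/m² (flux density = flux per area),
    = kg·s⁻²·A⁻¹.
So T⁻¹ = kg⁻¹·s²·A.
Combining: Wb⁻¹·J·mol²·kg⁻¹·T⁻¹ = (kg⁻¹·m⁻²·s²·A) · (kg·m²·s⁻²) · mol² · kg⁻¹ · (kg⁻¹·s²·A) = kg⁻²·s²·A²·mol².

kg⁻²·s²·A²·mol²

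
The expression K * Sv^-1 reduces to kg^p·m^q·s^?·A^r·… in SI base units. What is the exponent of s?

2

Sv = J/kg (equivalent dose = energy per mass),
    = m²·s⁻².
So Sv⁻¹ = m⁻²·s².
Combining: K·Sv⁻¹ = K · (m⁻²·s²) = m⁻²·s²·K.
The exponent of s is 2.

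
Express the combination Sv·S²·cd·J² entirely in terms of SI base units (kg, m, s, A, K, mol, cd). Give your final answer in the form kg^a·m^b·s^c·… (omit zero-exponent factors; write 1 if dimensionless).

Sv = J/kg (equivalent dose = energy per mass),
    = m²·s⁻².
S = 1/Ω (conductance is reciprocal resistance),
    = kg⁻¹·m⁻²·s³·A².
So S² = kg⁻²·m⁻⁴·s⁶·A⁴.
J = N·m (work = force × distance),
    = kg·m²·s⁻².
So J² = kg²·m⁴·s⁻⁴.
Combining: Sv·S²·cd·J² = (m²·s⁻²) · (kg⁻²·m⁻⁴·s⁶·A⁴) · cd · (kg²·m⁴·s⁻⁴) = m²·A⁴·cd.

m²·A⁴·cd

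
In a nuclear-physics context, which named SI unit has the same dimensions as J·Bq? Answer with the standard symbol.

W

J = N·m (work = force × distance),
    = kg·m²·s⁻².
Bq = 1/s = s⁻¹ (activity is decays per second).
Combining: J·Bq = (kg·m²·s⁻²) · s⁻¹ = kg·m²·s⁻³.
kg·m²·s⁻³ is the base-SI form of the watt.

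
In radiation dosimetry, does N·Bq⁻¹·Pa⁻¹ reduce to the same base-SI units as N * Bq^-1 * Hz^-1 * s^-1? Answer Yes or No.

No

Left side:
  N = kg·m/s² = kg·m·s⁻² (force = mass × acceleration).
  Bq = 1/s = s⁻¹ (activity is decays per second).
  So Bq⁻¹ = s.
  Pa = N/m² (pressure = force per area),
      = kg·m⁻¹·s⁻².
  So Pa⁻¹ = kg⁻¹·m·s².
  Combining: N·Bq⁻¹·Pa⁻¹ = (kg·m·s⁻²) · s · (kg⁻¹·m·s²) = m²·s.
Right side:
  N = kg·m/s² = kg·m·s⁻² (force = mass × acceleration).
  Bq = 1/s = s⁻¹ (activity is decays per second).
  So Bq⁻¹ = s.
  Hz = 1/s = s⁻¹ (frequency is cycles per second).
  So Hz⁻¹ = s.
  Combining: N·Bq⁻¹·Hz⁻¹·s⁻¹ = (kg·m·s⁻²) · s · s · s⁻¹ = kg·m·s⁻¹.
Left is m²·s; right is kg·m·s⁻¹ — different.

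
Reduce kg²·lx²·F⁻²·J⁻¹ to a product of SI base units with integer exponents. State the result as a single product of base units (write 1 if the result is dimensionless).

kg³·m⁻²·s⁻⁶·A⁻⁴·cd²

lx = lm/m² (illuminance = luminous flux per area),
    = m⁻²·cd.
So lx² = m⁻⁴·cd².
F = C/V (capacitance = charge per voltage),
    = A·s/(kg·m²·s⁻³·A⁻¹) (substituting C and V),
    = kg⁻¹·m⁻²·s⁴·A².
So F⁻² = kg²·m⁴·s⁻⁸·A⁻⁴.
J = N·m (work = force × distance),
    = kg·m²·s⁻².
So J⁻¹ = kg⁻¹·m⁻²·s².
Combining: kg²·lx²·F⁻²·J⁻¹ = kg² · (m⁻⁴·cd²) · (kg²·m⁴·s⁻⁸·A⁻⁴) · (kg⁻¹·m⁻²·s²) = kg³·m⁻²·s⁻⁶·A⁻⁴·cd².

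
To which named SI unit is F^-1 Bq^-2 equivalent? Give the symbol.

F = C/V (capacitance = charge per voltage),
    = A·s/(kg·m²·s⁻³·A⁻¹) (substituting C and V),
    = kg⁻¹·m⁻²·s⁴·A².
So F⁻¹ = kg·m²·s⁻⁴·A⁻².
Bq = 1/s = s⁻¹ (activity is decays per second).
So Bq⁻² = s².
Combining: F⁻¹·Bq⁻² = (kg·m²·s⁻⁴·A⁻²) · s² = kg·m²·s⁻²·A⁻².
kg·m²·s⁻²·A⁻² is the base-SI form of the henry.

H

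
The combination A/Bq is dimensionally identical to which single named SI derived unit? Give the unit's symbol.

C

Bq = 1/s = s⁻¹ (activity is decays per second).
So Bq⁻¹ = s.
Combining: Bq⁻¹·A = s · A = s·A.
s·A is the base-SI form of the coulomb.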